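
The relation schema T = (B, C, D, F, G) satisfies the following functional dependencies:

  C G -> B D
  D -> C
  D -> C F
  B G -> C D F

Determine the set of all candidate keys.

Attribute G never appears on the right-hand side of any dependency, so G must belong to every candidate key.
{G}⁺ = {G}, which is not all of the schema, so we must add further attributes.
{B, G}⁺: BG→CDF adds C, D, F → {B, C, D, F, G}. Minimal: {G}⁺ = {G}; {B}⁺ = {B} — none reach the full schema.
{C, G}⁺: CG→BD adds B, D; D→CF adds F → {B, C, D, F, G}. Minimal: {G}⁺ = {G}; {C}⁺ = {C} — none reach the full schema.
{D, G}⁺: D→C adds C; D→CF adds F; CG→BD adds B → {B, C, D, F, G}. Minimal: {G}⁺ = {G}; {D}⁺ = {C, D, F} — none reach the full schema.

BG; CG; DG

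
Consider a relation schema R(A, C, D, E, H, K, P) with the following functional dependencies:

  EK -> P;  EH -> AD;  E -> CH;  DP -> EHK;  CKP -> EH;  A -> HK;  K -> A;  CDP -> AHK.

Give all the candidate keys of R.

{E}⁺: E→CH adds C, H; EH→AD adds A, D; A→HK adds K; EK→P adds P → {A, C, D, E, H, K, P}.
{D, P}⁺: DP→EHK adds E, H, K; K→A adds A; E→CH adds C → {A, C, D, E, H, K, P}.
{A, C, P}⁺: A→HK adds H, K; CKP→EH adds E; EH→AD adds D → {A, C, D, E, H, K, P}.
{C, K, P}⁺: CKP→EH adds E, H; K→A adds A; EH→AD adds D → {A, C, D, E, H, K, P}.

{E}, {D, P}, {A, C, P}, {C, K, P}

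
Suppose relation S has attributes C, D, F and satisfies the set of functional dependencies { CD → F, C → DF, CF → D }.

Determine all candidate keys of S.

C

{C}⁺: C→DF adds D, F → {C, D, F}.
No other minimal superkey exists.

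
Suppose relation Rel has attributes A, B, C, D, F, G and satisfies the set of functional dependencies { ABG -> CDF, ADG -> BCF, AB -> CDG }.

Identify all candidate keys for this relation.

{A, B}⁺: AB→CDG adds C, D, G; ABG→CDF adds F → {A, B, C, D, F, G}. Minimal: {B}⁺ = {B}; {A}⁺ = {A} — none reach the full schema.
{A, D, G}⁺: ADG→BCF adds B, C, F → {A, B, C, D, F, G}. Minimal: {D, G}⁺ = {D, G}; {A, G}⁺ = {A, G}; {A, D}⁺ = {A, D} — none reach the full schema.
Any other superkey contains one of these as a subset, so there are no further candidate keys.

{A, B}, {A, D, G}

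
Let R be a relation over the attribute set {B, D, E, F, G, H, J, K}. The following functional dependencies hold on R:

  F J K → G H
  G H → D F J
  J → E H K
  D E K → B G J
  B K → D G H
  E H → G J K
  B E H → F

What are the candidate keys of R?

{J}⁺: J→EHK adds E, H, K; EH→GJK adds G; GH→DFJ adds D, F; DEK→BGJ adds B → {B, D, E, F, G, H, J, K}.
{B, K}⁺: BK→DGH adds D, G, H; GH→DFJ adds F, J; J→EHK adds E → {B, D, E, F, G, H, J, K}. Minimal: {K}⁺ = {K}; {B}⁺ = {B} — none reach the full schema.
{E, H}⁺: EH→GJK adds G, J, K; GH→DFJ adds D, F; DEK→BGJ adds B → {B, D, E, F, G, H, J, K}. Minimal: {H}⁺ = {H}; {E}⁺ = {E} — none reach the full schema.
{G, H}⁺: GH→DFJ adds D, F, J; J→EHK adds E, K; DEK→BGJ adds B → {B, D, E, F, G, H, J, K}. Minimal: {H}⁺ = {H}; {G}⁺ = {G} — none reach the full schema.
{D, E, K}⁺: DEK→BGJ adds B, G, J; BK→DGH adds H; BEH→F adds F → {B, D, E, F, G, H, J, K}. Minimal: {E, K}⁺ = {E, K}; {D, K}⁺ = {D, K}; {D, E}⁺ = {D, E} — none reach the full schema.

{J}; {B, K}; {E, H}; {G, H}; {D, E, K}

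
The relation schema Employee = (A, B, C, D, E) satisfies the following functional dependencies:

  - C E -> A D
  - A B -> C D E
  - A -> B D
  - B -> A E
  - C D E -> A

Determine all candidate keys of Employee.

{A}, {B}, {C, E}

{A}⁺: A→BD adds B, D; B→AE adds E; AB→CDE adds C → {A, B, C, D, E}.
{B}⁺: B→AE adds A, E; AB→CDE adds C, D → {A, B, C, D, E}.
{C, E}⁺: CE→AD adds A, D; A→BD adds B → {A, B, C, D, E}.
Any other superkey contains one of these as a subset, so there are no further candidate keys.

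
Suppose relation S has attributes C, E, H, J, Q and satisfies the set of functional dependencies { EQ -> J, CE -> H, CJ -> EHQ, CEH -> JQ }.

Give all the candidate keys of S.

{C, E}; {C, J}

Attribute C never appears on the right-hand side of any dependency, so C must belong to every candidate key.
{C}⁺ = {C}, which is not all of the schema, so we must add further attributes.
{C, E}⁺: CE→H adds H; CEH→JQ adds J, Q → {C, E, H, J, Q}. Minimal: {E}⁺ = {E}; {C}⁺ = {C} — none reach the full schema.
{C, J}⁺: CJ→EHQ adds E, H, Q → {C, E, H, J, Q}. Minimal: {J}⁺ = {J}; {C}⁺ = {C} — none reach the full schema.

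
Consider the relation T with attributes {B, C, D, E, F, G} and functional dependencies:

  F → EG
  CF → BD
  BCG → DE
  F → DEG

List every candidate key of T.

CF

{C, F}⁺: F→EG adds E, G; CF→BD adds B, D → {B, C, D, E, F, G}. Minimal: {F}⁺ = {D, E, F, G}; {C}⁺ = {C} — none reach the full schema.
No other minimal superkey exists.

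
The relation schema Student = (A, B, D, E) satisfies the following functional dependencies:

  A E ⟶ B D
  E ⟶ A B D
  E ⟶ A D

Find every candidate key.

Attribute E never appears on the right-hand side of any dependency, so E must belong to every candidate key.
{E}⁺ = {A, B, D, E}, which is all of the schema, so {E} is the only candidate key.

{E}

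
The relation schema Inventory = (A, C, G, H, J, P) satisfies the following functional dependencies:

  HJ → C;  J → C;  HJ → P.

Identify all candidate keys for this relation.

Attributes A, G, H, J never appear on any right-hand side, so every candidate key must contain {A, G, H, J}.
{A, G, H, J}⁺ = {A, C, G, H, J, P}, which is all of the schema, so {A, G, H, J} is the only candidate key.

(A, G, H, J)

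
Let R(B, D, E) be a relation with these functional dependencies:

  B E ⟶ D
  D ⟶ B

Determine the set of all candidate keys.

(B, E), (D, E)

Attribute E never appears on the right-hand side of any dependency, so E must belong to every candidate key.
{E}⁺ = {E}, which is not all of the schema, so we must add further attributes.
{B, E}⁺: BE→D adds D → {B, D, E}. Minimal: {E}⁺ = {E}; {B}⁺ = {B} — none reach the full schema.
{D, E}⁺: D→B adds B → {B, D, E}. Minimal: {E}⁺ = {E}; {D}⁺ = {B, D} — none reach the full schema.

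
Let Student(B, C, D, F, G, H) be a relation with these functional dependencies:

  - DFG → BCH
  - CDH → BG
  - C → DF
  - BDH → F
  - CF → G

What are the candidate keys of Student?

{C}⁺: C→DF adds D, F; CF→G adds G; DFG→BCH adds B, H → {B, C, D, F, G, H}.
{D, F, G}⁺: DFG→BCH adds B, C, H → {B, C, D, F, G, H}. Minimal: {F, G}⁺ = {F, G}; {D, G}⁺ = {D, G}; {D, F}⁺ = {D, F} — none reach the full schema.
{B, D, G, H}⁺: BDH→F adds F; DFG→BCH adds C → {B, C, D, F, G, H}. Minimal: {D, G, H}⁺ = {D, G, H}; {B, G, H}⁺ = {B, G, H}; {B, D, H}⁺ = {B, D, F, H}; … — none reach the full schema.

{C}; {D, F, G}; {B, D, G, H}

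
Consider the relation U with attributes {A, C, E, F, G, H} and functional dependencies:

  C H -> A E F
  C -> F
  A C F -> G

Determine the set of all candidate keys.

Attributes C, H never appear on any right-hand side, so every candidate key must contain {C, H}.
{C, H}⁺ = {A, C, E, F, G, H}, which is all of the schema, so {C, H} is the only candidate key.

(C, H)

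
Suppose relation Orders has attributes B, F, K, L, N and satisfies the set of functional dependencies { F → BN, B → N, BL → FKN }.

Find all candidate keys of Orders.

{B, L}; {F, L}

Attribute L never appears on the right-hand side of any dependency, so L must belong to every candidate key.
{L}⁺ = {L}, which is not all of the schema, so we must add further attributes.
{B, L}⁺: B→N adds N; BL→FKN adds F, K → {B, F, K, L, N}.
{F, L}⁺: F→BN adds B, N; BL→FKN adds K → {B, F, K, L, N}.
Any other superkey contains one of these as a subset, so there are no further candidate keys.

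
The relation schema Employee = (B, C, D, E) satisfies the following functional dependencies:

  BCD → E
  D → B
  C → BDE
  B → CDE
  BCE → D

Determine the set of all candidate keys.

B, C, D

{B}⁺: B→CDE adds C, D, E → {B, C, D, E}.
{C}⁺: C→BDE adds B, D, E → {B, C, D, E}.
{D}⁺: D→B adds B; B→CDE adds C, E → {B, C, D, E}.
Any other superkey contains one of these as a subset, so there are no further candidate keys.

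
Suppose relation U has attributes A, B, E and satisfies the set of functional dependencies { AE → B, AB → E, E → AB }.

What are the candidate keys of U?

{E}⁺: E→AB adds A, B → {A, B, E}.
{A, B}⁺: AB→E adds E → {A, B, E}. Minimal: {B}⁺ = {B}; {A}⁺ = {A} — none reach the full schema.

{E}; {A, B}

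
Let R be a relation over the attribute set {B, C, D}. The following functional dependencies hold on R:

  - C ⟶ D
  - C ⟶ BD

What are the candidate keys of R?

Attribute C never appears on the right-hand side of any dependency, so C must belong to every candidate key.
{C}⁺ = {B, C, D}, which is all of the schema, so {C} is the only candidate key.

{C}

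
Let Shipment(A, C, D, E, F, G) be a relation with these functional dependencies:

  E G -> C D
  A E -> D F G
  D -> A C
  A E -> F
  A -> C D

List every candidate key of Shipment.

AE, DE, EG

Attribute E never appears on the right-hand side of any dependency, so E must belong to every candidate key.
{E}⁺ = {E}, which is not all of the schema, so we must add further attributes.
{A, E}⁺: AE→DFG adds D, F, G; D→AC adds C → {A, C, D, E, F, G}. Minimal: {E}⁺ = {E}; {A}⁺ = {A, C, D} — none reach the full schema.
{D, E}⁺: D→AC adds A, C; AE→F adds F; AE→DFG adds G → {A, C, D, E, F, G}. Minimal: {E}⁺ = {E}; {D}⁺ = {A, C, D} — none reach the full schema.
{E, G}⁺: EG→CD adds C, D; D→AC adds A; AE→F adds F → {A, C, D, E, F, G}. Minimal: {G}⁺ = {G}; {E}⁺ = {E} — none reach the full schema.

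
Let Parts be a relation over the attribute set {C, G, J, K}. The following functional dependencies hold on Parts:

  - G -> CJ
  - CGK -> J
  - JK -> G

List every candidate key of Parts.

{G, K}, {J, K}

{G, K}⁺: G→CJ adds C, J → {C, G, J, K}. Minimal: {K}⁺ = {K}; {G}⁺ = {C, G, J} — none reach the full schema.
{J, K}⁺: JK→G adds G; G→CJ adds C → {C, G, J, K}. Minimal: {K}⁺ = {K}; {J}⁺ = {J} — none reach the full schema.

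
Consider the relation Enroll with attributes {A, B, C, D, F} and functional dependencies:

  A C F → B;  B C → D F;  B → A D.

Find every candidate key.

BC, ACF

Attribute C never appears on the right-hand side of any dependency, so C must belong to every candidate key.
{C}⁺ = {C}, which is not all of the schema, so we must add further attributes.
{B, C}⁺: BC→DF adds D, F; B→AD adds A → {A, B, C, D, F}. Minimal: {C}⁺ = {C}; {B}⁺ = {A, B, D} — none reach the full schema.
{A, C, F}⁺: ACF→B adds B; BC→DF adds D → {A, B, C, D, F}. Minimal: {C, F}⁺ = {C, F}; {A, F}⁺ = {A, F}; {A, C}⁺ = {A, C} — none reach the full schema.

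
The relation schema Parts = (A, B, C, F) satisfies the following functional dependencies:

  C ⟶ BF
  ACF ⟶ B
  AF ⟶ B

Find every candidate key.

Attributes A, C never appear on any right-hand side, so every candidate key must contain {A, C}.
{A, C}⁺ = {A, B, C, F}, which is all of the schema, so {A, C} is the only candidate key.

{A, C}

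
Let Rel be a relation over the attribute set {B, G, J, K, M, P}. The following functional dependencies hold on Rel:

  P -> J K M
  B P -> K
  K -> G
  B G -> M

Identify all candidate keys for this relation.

{B, P}

{B, P}⁺: P→JKM adds J, K, M; K→G adds G → {B, G, J, K, M, P}. Minimal: {P}⁺ = {G, J, K, M, P}; {B}⁺ = {B} — none reach the full schema.
No other minimal superkey exists.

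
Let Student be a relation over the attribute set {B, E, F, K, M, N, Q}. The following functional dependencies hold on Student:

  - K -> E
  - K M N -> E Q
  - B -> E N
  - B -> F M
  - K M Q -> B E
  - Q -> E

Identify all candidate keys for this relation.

{B, K}, {K, M, N}, {K, M, Q}

Attribute K never appears on the right-hand side of any dependency, so K must belong to every candidate key.
{K}⁺ = {E, K}, which is not all of the schema, so we must add further attributes.
{B, K}⁺: K→E adds E; B→EN adds N; B→FM adds F, M; KMN→EQ adds Q → {B, E, F, K, M, N, Q}. Minimal: {K}⁺ = {E, K}; {B}⁺ = {B, E, F, M, N} — none reach the full schema.
{K, M, N}⁺: K→E adds E; KMN→EQ adds Q; KMQ→BE adds B; B→FM adds F → {B, E, F, K, M, N, Q}. Minimal: {M, N}⁺ = {M, N}; {K, N}⁺ = {E, K, N}; {K, M}⁺ = {E, K, M} — none reach the full schema.
{K, M, Q}⁺: K→E adds E; KMQ→BE adds B; B→EN adds N; B→FM adds F → {B, E, F, K, M, N, Q}. Minimal: {M, Q}⁺ = {E, M, Q}; {K, Q}⁺ = {E, K, Q}; {K, M}⁺ = {E, K, M} — none reach the full schema.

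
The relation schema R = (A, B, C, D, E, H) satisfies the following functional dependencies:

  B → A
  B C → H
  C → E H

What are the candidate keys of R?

Attributes B, C, D never appear on any right-hand side, so every candidate key must contain {B, C, D}.
{B, C, D}⁺ = {A, B, C, D, E, H}, which is all of the schema, so {B, C, D} is the only candidate key.

{B, C, D}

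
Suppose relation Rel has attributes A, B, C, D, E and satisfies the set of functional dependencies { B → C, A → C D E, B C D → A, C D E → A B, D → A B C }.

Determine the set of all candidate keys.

{A}⁺: A→CDE adds C, D, E; CDE→AB adds B → {A, B, C, D, E}.
{D}⁺: D→ABC adds A, B, C; A→CDE adds E → {A, B, C, D, E}.

{A}, {D}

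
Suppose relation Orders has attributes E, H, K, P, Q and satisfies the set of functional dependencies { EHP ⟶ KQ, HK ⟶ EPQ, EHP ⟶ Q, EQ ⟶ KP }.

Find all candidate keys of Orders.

(H, K), (E, H, P), (E, H, Q)

Attribute H never appears on the right-hand side of any dependency, so H must belong to every candidate key.
{H}⁺ = {H}, which is not all of the schema, so we must add further attributes.
{H, K}⁺: HK→EPQ adds E, P, Q → {E, H, K, P, Q}. Minimal: {K}⁺ = {K}; {H}⁺ = {H} — none reach the full schema.
{E, H, P}⁺: EHP→KQ adds K, Q → {E, H, K, P, Q}. Minimal: {H, P}⁺ = {H, P}; {E, P}⁺ = {E, P}; {E, H}⁺ = {E, H} — none reach the full schema.
{E, H, Q}⁺: EQ→KP adds K, P → {E, H, K, P, Q}. Minimal: {H, Q}⁺ = {H, Q}; {E, Q}⁺ = {E, K, P, Q}; {E, H}⁺ = {E, H} — none reach the full schema.
Any other superkey contains one of these as a subset, so there are no further candidate keys.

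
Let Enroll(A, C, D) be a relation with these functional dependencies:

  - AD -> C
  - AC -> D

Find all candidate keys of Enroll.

Attribute A never appears on the right-hand side of any dependency, so A must belong to every candidate key.
{A}⁺ = {A}, which is not all of the schema, so we must add further attributes.
{A, C}⁺: AC→D adds D → {A, C, D}. Minimal: {C}⁺ = {C}; {A}⁺ = {A} — none reach the full schema.
{A, D}⁺: AD→C adds C → {A, C, D}. Minimal: {D}⁺ = {D}; {A}⁺ = {A} — none reach the full schema.

(A, C), (A, D)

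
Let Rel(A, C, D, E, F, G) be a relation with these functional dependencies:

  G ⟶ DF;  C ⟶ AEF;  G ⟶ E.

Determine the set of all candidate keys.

Attributes C, G never appear on any right-hand side, so every candidate key must contain {C, G}.
{C, G}⁺ = {A, C, D, E, F, G}, which is all of the schema, so {C, G} is the only candidate key.

{C, G}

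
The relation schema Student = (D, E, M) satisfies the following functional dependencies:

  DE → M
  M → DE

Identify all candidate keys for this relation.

(M), (D, E)

{M}⁺: M→DE adds D, E → {D, E, M}.
{D, E}⁺: DE→M adds M → {D, E, M}. Minimal: {E}⁺ = {E}; {D}⁺ = {D} — none reach the full schema.
Any other superkey contains one of these as a subset, so there are no further candidate keys.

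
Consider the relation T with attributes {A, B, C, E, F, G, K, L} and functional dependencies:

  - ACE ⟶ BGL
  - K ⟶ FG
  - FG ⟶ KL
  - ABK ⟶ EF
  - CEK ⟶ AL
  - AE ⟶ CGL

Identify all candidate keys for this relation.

{A, B, K}⁺: K→FG adds F, G; FG→KL adds L; ABK→EF adds E; AE→CGL adds C → {A, B, C, E, F, G, K, L}. Minimal: {B, K}⁺ = {B, F, G, K, L}; {A, K}⁺ = {A, F, G, K, L}; {A, B}⁺ = {A, B} — none reach the full schema.
{A, E, F}⁺: AE→CGL adds C, G, L; ACE→BGL adds B; FG→KL adds K → {A, B, C, E, F, G, K, L}. Minimal: {E, F}⁺ = {E, F}; {A, F}⁺ = {A, F}; {A, E}⁺ = {A, B, C, E, G, L} — none reach the full schema.
{A, E, K}⁺: K→FG adds F, G; FG→KL adds L; AE→CGL adds C; ACE→BGL adds B → {A, B, C, E, F, G, K, L}. Minimal: {E, K}⁺ = {E, F, G, K, L}; {A, K}⁺ = {A, F, G, K, L}; {A, E}⁺ = {A, B, C, E, G, L} — none reach the full schema.
{C, E, K}⁺: K→FG adds F, G; FG→KL adds L; CEK→AL adds A; ACE→BGL adds B → {A, B, C, E, F, G, K, L}. Minimal: {E, K}⁺ = {E, F, G, K, L}; {C, K}⁺ = {C, F, G, K, L}; {C, E}⁺ = {C, E} — none reach the full schema.
{A, B, F, G}⁺: FG→KL adds K, L; ABK→EF adds E; AE→CGL adds C → {A, B, C, E, F, G, K, L}. Minimal: {B, F, G}⁺ = {B, F, G, K, L}; {A, F, G}⁺ = {A, F, G, K, L}; {A, B, G}⁺ = {A, B, G}; … — none reach the full schema.
{C, E, F, G}⁺: FG→KL adds K, L; CEK→AL adds A; ACE→BGL adds B → {A, B, C, E, F, G, K, L}. Minimal: {E, F, G}⁺ = {E, F, G, K, L}; {C, F, G}⁺ = {C, F, G, K, L}; {C, E, G}⁺ = {C, E, G}; … — none reach the full schema.
Any other superkey contains one of these as a subset, so there are no further candidate keys.

{A, B, K}, {A, E, F}, {A, E, K}, {C, E, K}, {A, B, F, G}, {C, E, F, G}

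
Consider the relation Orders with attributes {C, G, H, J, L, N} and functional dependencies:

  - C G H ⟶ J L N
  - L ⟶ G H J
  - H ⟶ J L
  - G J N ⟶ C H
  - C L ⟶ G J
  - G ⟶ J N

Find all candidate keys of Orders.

{G}⁺: G→JN adds J, N; GJN→CH adds C, H; CGH→JLN adds L → {C, G, H, J, L, N}.
{H}⁺: H→JL adds J, L; L→GHJ adds G; G→JN adds N; GJN→CH adds C → {C, G, H, J, L, N}.
{L}⁺: L→GHJ adds G, H, J; G→JN adds N; GJN→CH adds C → {C, G, H, J, L, N}.

(G), (H), (L)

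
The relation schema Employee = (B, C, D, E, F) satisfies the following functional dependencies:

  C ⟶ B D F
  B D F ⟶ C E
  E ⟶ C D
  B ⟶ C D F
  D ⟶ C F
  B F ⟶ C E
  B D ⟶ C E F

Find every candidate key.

{B}⁺: B→CDF adds C, D, F; BF→CE adds E → {B, C, D, E, F}.
{C}⁺: C→BDF adds B, D, F; BDF→CE adds E → {B, C, D, E, F}.
{D}⁺: D→CF adds C, F; C→BDF adds B; BDF→CE adds E → {B, C, D, E, F}.
{E}⁺: E→CD adds C, D; D→CF adds F; C→BDF adds B → {B, C, D, E, F}.

B, C, D, E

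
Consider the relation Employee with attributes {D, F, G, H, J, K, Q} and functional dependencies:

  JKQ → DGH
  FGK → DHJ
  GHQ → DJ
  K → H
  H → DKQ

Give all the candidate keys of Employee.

(F, G, H), (F, G, K), (F, H, J), (F, J, K)

Attribute F never appears on the right-hand side of any dependency, so F must belong to every candidate key.
{F}⁺ = {F}, which is not all of the schema, so we must add further attributes.
{F, G, H}⁺: H→DKQ adds D, K, Q; FGK→DHJ adds J → {D, F, G, H, J, K, Q}. Minimal: {G, H}⁺ = {D, G, H, J, K, Q}; {F, H}⁺ = {D, F, H, K, Q}; {F, G}⁺ = {F, G} — none reach the full schema.
{F, G, K}⁺: FGK→DHJ adds D, H, J; H→DKQ adds Q → {D, F, G, H, J, K, Q}. Minimal: {G, K}⁺ = {D, G, H, J, K, Q}; {F, K}⁺ = {D, F, H, K, Q}; {F, G}⁺ = {F, G} — none reach the full schema.
{F, H, J}⁺: H→DKQ adds D, K, Q; JKQ→DGH adds G → {D, F, G, H, J, K, Q}. Minimal: {H, J}⁺ = {D, G, H, J, K, Q}; {F, J}⁺ = {F, J}; {F, H}⁺ = {D, F, H, K, Q} — none reach the full schema.
{F, J, K}⁺: K→H adds H; H→DKQ adds D, Q; JKQ→DGH adds G → {D, F, G, H, J, K, Q}. Minimal: {J, K}⁺ = {D, G, H, J, K, Q}; {F, K}⁺ = {D, F, H, K, Q}; {F, J}⁺ = {F, J} — none reach the full schema.
Any other superkey contains one of these as a subset, so there are no further candidate keys.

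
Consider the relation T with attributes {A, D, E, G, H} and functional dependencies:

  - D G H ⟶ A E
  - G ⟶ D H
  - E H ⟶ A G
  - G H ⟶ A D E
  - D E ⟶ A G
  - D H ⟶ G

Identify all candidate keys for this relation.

{G}⁺: G→DH adds D, H; GH→ADE adds A, E → {A, D, E, G, H}.
{D, E}⁺: DE→AG adds A, G; G→DH adds H → {A, D, E, G, H}. Minimal: {E}⁺ = {E}; {D}⁺ = {D} — none reach the full schema.
{D, H}⁺: DH→G adds G; DGH→AE adds A, E → {A, D, E, G, H}. Minimal: {H}⁺ = {H}; {D}⁺ = {D} — none reach the full schema.
{E, H}⁺: EH→AG adds A, G; GH→ADE adds D → {A, D, E, G, H}. Minimal: {H}⁺ = {H}; {E}⁺ = {E} — none reach the full schema.

{G}, {D, E}, {D, H}, {E, H}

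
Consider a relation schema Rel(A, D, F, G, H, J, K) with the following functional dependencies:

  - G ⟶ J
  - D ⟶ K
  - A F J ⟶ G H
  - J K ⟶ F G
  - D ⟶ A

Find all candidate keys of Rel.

Attribute D never appears on the right-hand side of any dependency, so D must belong to every candidate key.
{D}⁺ = {A, D, K}, which is not all of the schema, so we must add further attributes.
{D, G}⁺: G→J adds J; D→K adds K; JK→FG adds F; D→A adds A; AFJ→GH adds H → {A, D, F, G, H, J, K}. Minimal: {G}⁺ = {G, J}; {D}⁺ = {A, D, K} — none reach the full schema.
{D, J}⁺: D→K adds K; JK→FG adds F, G; D→A adds A; AFJ→GH adds H → {A, D, F, G, H, J, K}. Minimal: {J}⁺ = {J}; {D}⁺ = {A, D, K} — none reach the full schema.

(D, G), (D, J)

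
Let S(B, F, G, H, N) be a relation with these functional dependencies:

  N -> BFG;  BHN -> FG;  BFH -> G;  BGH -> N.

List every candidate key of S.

{H, N}, {B, F, H}, {B, G, H}

Attribute H never appears on the right-hand side of any dependency, so H must belong to every candidate key.
{H}⁺ = {H}, which is not all of the schema, so we must add further attributes.
{H, N}⁺: N→BFG adds B, F, G → {B, F, G, H, N}.
{B, F, H}⁺: BFH→G adds G; BGH→N adds N → {B, F, G, H, N}.
{B, G, H}⁺: BGH→N adds N; N→BFG adds F → {B, F, G, H, N}.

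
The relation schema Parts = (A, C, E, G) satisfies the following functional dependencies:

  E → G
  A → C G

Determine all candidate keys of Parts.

{A, E}

Attributes A, E never appear on any right-hand side, so every candidate key must contain {A, E}.
{A, E}⁺ = {A, C, E, G}, which is all of the schema, so {A, E} is the only candidate key.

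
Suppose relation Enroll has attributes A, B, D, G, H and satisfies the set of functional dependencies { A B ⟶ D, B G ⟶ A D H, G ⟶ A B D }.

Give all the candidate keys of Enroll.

Attribute G never appears on the right-hand side of any dependency, so G must belong to every candidate key.
{G}⁺ = {A, B, D, G, H}, which is all of the schema, so {G} is the only candidate key.

{G}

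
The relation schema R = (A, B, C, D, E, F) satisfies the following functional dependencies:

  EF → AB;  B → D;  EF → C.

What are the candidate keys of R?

Attributes E, F never appear on any right-hand side, so every candidate key must contain {E, F}.
{E, F}⁺ = {A, B, C, D, E, F}, which is all of the schema, so {E, F} is the only candidate key.

EF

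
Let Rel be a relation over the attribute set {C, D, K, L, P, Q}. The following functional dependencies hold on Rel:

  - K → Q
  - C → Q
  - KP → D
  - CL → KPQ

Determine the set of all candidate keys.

{C, L}

{C, L}⁺: C→Q adds Q; CL→KPQ adds K, P; KP→D adds D → {C, D, K, L, P, Q}. Minimal: {L}⁺ = {L}; {C}⁺ = {C, Q} — none reach the full schema.
No other minimal superkey exists.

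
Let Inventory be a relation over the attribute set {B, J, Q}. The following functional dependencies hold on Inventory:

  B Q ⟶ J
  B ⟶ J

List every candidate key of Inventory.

{B, Q}

{B, Q}⁺: BQ→J adds J → {B, J, Q}. Minimal: {Q}⁺ = {Q}; {B}⁺ = {B, J} — none reach the full schema.
No other minimal superkey exists.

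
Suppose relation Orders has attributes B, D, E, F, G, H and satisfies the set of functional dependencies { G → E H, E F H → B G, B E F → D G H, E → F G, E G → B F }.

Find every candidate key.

E, G

{E}⁺: E→FG adds F, G; EG→BF adds B; G→EH adds H; BEF→DGH adds D → {B, D, E, F, G, H}.
{G}⁺: G→EH adds E, H; E→FG adds F; EG→BF adds B; BEF→DGH adds D → {B, D, E, F, G, H}.
Any other superkey contains one of these as a subset, so there are no further candidate keys.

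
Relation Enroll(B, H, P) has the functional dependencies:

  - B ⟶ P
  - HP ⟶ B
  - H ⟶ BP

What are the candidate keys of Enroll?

{H}

Attribute H never appears on the right-hand side of any dependency, so H must belong to every candidate key.
{H}⁺ = {B, H, P}, which is all of the schema, so {H} is the only candidate key.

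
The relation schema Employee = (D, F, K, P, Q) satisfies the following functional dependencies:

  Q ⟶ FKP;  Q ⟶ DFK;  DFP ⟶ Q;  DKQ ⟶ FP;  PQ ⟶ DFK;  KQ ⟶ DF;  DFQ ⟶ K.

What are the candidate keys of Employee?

{Q}⁺: Q→FKP adds F, K, P; Q→DFK adds D → {D, F, K, P, Q}.
{D, F, P}⁺: DFP→Q adds Q; PQ→DFK adds K → {D, F, K, P, Q}. Minimal: {F, P}⁺ = {F, P}; {D, P}⁺ = {D, P}; {D, F}⁺ = {D, F} — none reach the full schema.

{Q}; {D, F, P}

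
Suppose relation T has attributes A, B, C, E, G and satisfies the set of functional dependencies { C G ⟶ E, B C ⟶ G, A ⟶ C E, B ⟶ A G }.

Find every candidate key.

Attribute B never appears on the right-hand side of any dependency, so B must belong to every candidate key.
{B}⁺ = {A, B, C, E, G}, which is all of the schema, so {B} is the only candidate key.

{B}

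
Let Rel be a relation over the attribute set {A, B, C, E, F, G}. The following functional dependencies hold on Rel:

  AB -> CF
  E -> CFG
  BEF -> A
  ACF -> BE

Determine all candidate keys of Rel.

(A, B), (A, E), (B, E), (A, C, F)

{A, B}⁺: AB→CF adds C, F; ACF→BE adds E; E→CFG adds G → {A, B, C, E, F, G}.
{A, E}⁺: E→CFG adds C, F, G; ACF→BE adds B → {A, B, C, E, F, G}.
{B, E}⁺: E→CFG adds C, F, G; BEF→A adds A → {A, B, C, E, F, G}.
{A, C, F}⁺: ACF→BE adds B, E; E→CFG adds G → {A, B, C, E, F, G}.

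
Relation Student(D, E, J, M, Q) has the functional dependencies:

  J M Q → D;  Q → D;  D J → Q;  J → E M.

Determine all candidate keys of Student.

Attribute J never appears on the right-hand side of any dependency, so J must belong to every candidate key.
{J}⁺ = {E, J, M}, which is not all of the schema, so we must add further attributes.
{D, J}⁺: DJ→Q adds Q; J→EM adds E, M → {D, E, J, M, Q}. Minimal: {J}⁺ = {E, J, M}; {D}⁺ = {D} — none reach the full schema.
{J, Q}⁺: Q→D adds D; J→EM adds E, M → {D, E, J, M, Q}. Minimal: {Q}⁺ = {D, Q}; {J}⁺ = {E, J, M} — none reach the full schema.
Any other superkey contains one of these as a subset, so there are no further candidate keys.

(D, J), (J, Q)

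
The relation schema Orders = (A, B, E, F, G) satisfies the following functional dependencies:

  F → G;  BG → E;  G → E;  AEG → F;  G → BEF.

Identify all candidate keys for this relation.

{A, F}, {A, G}

Attribute A never appears on the right-hand side of any dependency, so A must belong to every candidate key.
{A}⁺ = {A}, which is not all of the schema, so we must add further attributes.
{A, F}⁺: F→G adds G; G→E adds E; G→BEF adds B → {A, B, E, F, G}. Minimal: {F}⁺ = {B, E, F, G}; {A}⁺ = {A} — none reach the full schema.
{A, G}⁺: G→E adds E; AEG→F adds F; G→BEF adds B → {A, B, E, F, G}. Minimal: {G}⁺ = {B, E, F, G}; {A}⁺ = {A} — none reach the full schema.
Any other superkey contains one of these as a subset, so there are no further candidate keys.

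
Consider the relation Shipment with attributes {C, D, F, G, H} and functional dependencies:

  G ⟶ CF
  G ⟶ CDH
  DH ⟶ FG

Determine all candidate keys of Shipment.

{G}, {D, H}

{G}⁺: G→CF adds C, F; G→CDH adds D, H → {C, D, F, G, H}.
{D, H}⁺: DH→FG adds F, G; G→CF adds C → {C, D, F, G, H}. Minimal: {H}⁺ = {H}; {D}⁺ = {D} — none reach the full schema.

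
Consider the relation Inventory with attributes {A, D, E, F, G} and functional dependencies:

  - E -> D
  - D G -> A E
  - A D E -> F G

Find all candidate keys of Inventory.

AE; DG; EG

{A, E}⁺: E→D adds D; ADE→FG adds F, G → {A, D, E, F, G}. Minimal: {E}⁺ = {D, E}; {A}⁺ = {A} — none reach the full schema.
{D, G}⁺: DG→AE adds A, E; ADE→FG adds F → {A, D, E, F, G}. Minimal: {G}⁺ = {G}; {D}⁺ = {D} — none reach the full schema.
{E, G}⁺: E→D adds D; DG→AE adds A; ADE→FG adds F → {A, D, E, F, G}. Minimal: {G}⁺ = {G}; {E}⁺ = {D, E} — none reach the full schema.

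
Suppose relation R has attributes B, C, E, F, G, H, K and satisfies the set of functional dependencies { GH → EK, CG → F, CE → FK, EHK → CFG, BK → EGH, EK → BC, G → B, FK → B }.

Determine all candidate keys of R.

BK, CE, EK, FK, GH, GK

{B, K}⁺: BK→EGH adds E, G, H; EK→BC adds C; CG→F adds F → {B, C, E, F, G, H, K}.
{C, E}⁺: CE→FK adds F, K; EK→BC adds B; BK→EGH adds G, H → {B, C, E, F, G, H, K}.
{E, K}⁺: EK→BC adds B, C; CE→FK adds F; BK→EGH adds G, H → {B, C, E, F, G, H, K}.
{F, K}⁺: FK→B adds B; BK→EGH adds E, G, H; EK→BC adds C → {B, C, E, F, G, H, K}.
{G, H}⁺: GH→EK adds E, K; EHK→CFG adds C, F; EK→BC adds B → {B, C, E, F, G, H, K}.
{G, K}⁺: G→B adds B; BK→EGH adds E, H; EK→BC adds C; CG→F adds F → {B, C, E, F, G, H, K}.
Any other superkey contains one of these as a subset, so there are no further candidate keys.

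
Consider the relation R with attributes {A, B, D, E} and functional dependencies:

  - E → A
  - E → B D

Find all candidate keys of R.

{E}

{E}⁺: E→A adds A; E→BD adds B, D → {A, B, D, E}.
No other minimal superkey exists.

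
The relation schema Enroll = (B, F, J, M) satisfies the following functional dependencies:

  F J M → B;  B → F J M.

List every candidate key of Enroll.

{B}, {F, J, M}

{B}⁺: B→FJM adds F, J, M → {B, F, J, M}.
{F, J, M}⁺: FJM→B adds B → {B, F, J, M}. Minimal: {J, M}⁺ = {J, M}; {F, M}⁺ = {F, M}; {F, J}⁺ = {F, J} — none reach the full schema.
Any other superkey contains one of these as a subset, so there are no further candidate keys.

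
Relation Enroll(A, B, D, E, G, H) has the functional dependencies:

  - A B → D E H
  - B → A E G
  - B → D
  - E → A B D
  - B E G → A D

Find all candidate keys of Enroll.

{B}⁺: B→AEG adds A, E, G; B→D adds D; AB→DEH adds H → {A, B, D, E, G, H}.
{E}⁺: E→ABD adds A, B, D; AB→DEH adds H; B→AEG adds G → {A, B, D, E, G, H}.

{B}, {E}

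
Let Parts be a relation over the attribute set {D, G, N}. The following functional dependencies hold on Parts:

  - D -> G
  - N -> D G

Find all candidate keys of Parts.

{N}

Attribute N never appears on the right-hand side of any dependency, so N must belong to every candidate key.
{N}⁺ = {D, G, N}, which is all of the schema, so {N} is the only candidate key.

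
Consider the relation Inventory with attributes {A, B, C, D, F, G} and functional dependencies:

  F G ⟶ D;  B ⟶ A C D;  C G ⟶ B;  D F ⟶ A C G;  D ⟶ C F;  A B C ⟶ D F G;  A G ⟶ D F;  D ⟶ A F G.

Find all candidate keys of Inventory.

{B}, {D}, {A, G}, {C, G}, {F, G}

{B}⁺: B→ACD adds A, C, D; D→CF adds F; ABC→DFG adds G → {A, B, C, D, F, G}.
{D}⁺: D→CF adds C, F; D→AFG adds A, G; CG→B adds B → {A, B, C, D, F, G}.
{A, G}⁺: AG→DF adds D, F; DF→ACG adds C; CG→B adds B → {A, B, C, D, F, G}.
{C, G}⁺: CG→B adds B; B→ACD adds A, D; D→CF adds F → {A, B, C, D, F, G}.
{F, G}⁺: FG→D adds D; DF→ACG adds A, C; CG→B adds B → {A, B, C, D, F, G}.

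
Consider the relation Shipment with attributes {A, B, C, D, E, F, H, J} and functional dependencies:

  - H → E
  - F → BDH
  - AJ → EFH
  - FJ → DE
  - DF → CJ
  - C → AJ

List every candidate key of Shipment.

{C}, {F}, {A, J}

{C}⁺: C→AJ adds A, J; AJ→EFH adds E, F, H; FJ→DE adds D; F→BDH adds B → {A, B, C, D, E, F, H, J}.
{F}⁺: F→BDH adds B, D, H; DF→CJ adds C, J; C→AJ adds A; H→E adds E → {A, B, C, D, E, F, H, J}.
{A, J}⁺: AJ→EFH adds E, F, H; FJ→DE adds D; DF→CJ adds C; F→BDH adds B → {A, B, C, D, E, F, H, J}. Minimal: {J}⁺ = {J}; {A}⁺ = {A} — none reach the full schema.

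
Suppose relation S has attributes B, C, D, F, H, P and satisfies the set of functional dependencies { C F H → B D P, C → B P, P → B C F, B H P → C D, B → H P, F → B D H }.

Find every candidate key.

{B}⁺: B→HP adds H, P; P→BCF adds C, F; BHP→CD adds D → {B, C, D, F, H, P}.
{C}⁺: C→BP adds B, P; P→BCF adds F; B→HP adds H; F→BDH adds D → {B, C, D, F, H, P}.
{F}⁺: F→BDH adds B, D, H; B→HP adds P; P→BCF adds C → {B, C, D, F, H, P}.
{P}⁺: P→BCF adds B, C, F; B→HP adds H; F→BDH adds D → {B, C, D, F, H, P}.
Any other superkey contains one of these as a subset, so there are no further candidate keys.

{B}, {C}, {F}, {P}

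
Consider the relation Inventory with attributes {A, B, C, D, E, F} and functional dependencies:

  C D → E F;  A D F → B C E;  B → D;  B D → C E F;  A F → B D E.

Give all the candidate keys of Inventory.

(A, B), (A, F), (A, C, D)

Attribute A never appears on the right-hand side of any dependency, so A must belong to every candidate key.
{A}⁺ = {A}, which is not all of the schema, so we must add further attributes.
{A, B}⁺: B→D adds D; BD→CEF adds C, E, F → {A, B, C, D, E, F}.
{A, F}⁺: AF→BDE adds B, D, E; ADF→BCE adds C → {A, B, C, D, E, F}.
{A, C, D}⁺: CD→EF adds E, F; ADF→BCE adds B → {A, B, C, D, E, F}.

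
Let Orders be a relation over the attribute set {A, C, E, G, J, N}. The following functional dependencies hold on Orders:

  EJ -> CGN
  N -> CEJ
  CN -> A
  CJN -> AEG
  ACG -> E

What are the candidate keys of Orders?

{N}⁺: N→CEJ adds C, E, J; CN→A adds A; CJN→AEG adds G → {A, C, E, G, J, N}.
{E, J}⁺: EJ→CGN adds C, G, N; CN→A adds A → {A, C, E, G, J, N}. Minimal: {J}⁺ = {J}; {E}⁺ = {E} — none reach the full schema.
{A, C, G, J}⁺: ACG→E adds E; EJ→CGN adds N → {A, C, E, G, J, N}. Minimal: {C, G, J}⁺ = {C, G, J}; {A, G, J}⁺ = {A, G, J}; {A, C, J}⁺ = {A, C, J}; … — none reach the full schema.

N, EJ, ACGJ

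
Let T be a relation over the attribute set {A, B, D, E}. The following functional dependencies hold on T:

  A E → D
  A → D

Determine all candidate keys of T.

Attributes A, B, E never appear on any right-hand side, so every candidate key must contain {A, B, E}.
{A, B, E}⁺ = {A, B, D, E}, which is all of the schema, so {A, B, E} is the only candidate key.

{A, B, E}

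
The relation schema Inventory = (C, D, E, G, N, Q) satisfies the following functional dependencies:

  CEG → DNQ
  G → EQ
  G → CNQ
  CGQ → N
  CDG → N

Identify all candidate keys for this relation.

G

Attribute G never appears on the right-hand side of any dependency, so G must belong to every candidate key.
{G}⁺ = {C, D, E, G, N, Q}, which is all of the schema, so {G} is the only candidate key.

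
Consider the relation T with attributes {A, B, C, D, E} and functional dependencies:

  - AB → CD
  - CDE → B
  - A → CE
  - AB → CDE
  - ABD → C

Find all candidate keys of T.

Attribute A never appears on the right-hand side of any dependency, so A must belong to every candidate key.
{A}⁺ = {A, C, E}, which is not all of the schema, so we must add further attributes.
{A, B}⁺: AB→CD adds C, D; A→CE adds E → {A, B, C, D, E}. Minimal: {B}⁺ = {B}; {A}⁺ = {A, C, E} — none reach the full schema.
{A, D}⁺: A→CE adds C, E; CDE→B adds B → {A, B, C, D, E}. Minimal: {D}⁺ = {D}; {A}⁺ = {A, C, E} — none reach the full schema.
Any other superkey contains one of these as a subset, so there are no further candidate keys.

AB; AD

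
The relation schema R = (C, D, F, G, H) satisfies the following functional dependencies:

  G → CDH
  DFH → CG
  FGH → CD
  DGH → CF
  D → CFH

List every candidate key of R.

{D}, {G}

{D}⁺: D→CFH adds C, F, H; DFH→CG adds G → {C, D, F, G, H}.
{G}⁺: G→CDH adds C, D, H; DGH→CF adds F → {C, D, F, G, H}.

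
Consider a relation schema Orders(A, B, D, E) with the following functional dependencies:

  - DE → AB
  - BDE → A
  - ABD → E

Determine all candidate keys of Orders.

{D, E}, {A, B, D}

Attribute D never appears on the right-hand side of any dependency, so D must belong to every candidate key.
{D}⁺ = {D}, which is not all of the schema, so we must add further attributes.
{D, E}⁺: DE→AB adds A, B → {A, B, D, E}.
{A, B, D}⁺: ABD→E adds E → {A, B, D, E}.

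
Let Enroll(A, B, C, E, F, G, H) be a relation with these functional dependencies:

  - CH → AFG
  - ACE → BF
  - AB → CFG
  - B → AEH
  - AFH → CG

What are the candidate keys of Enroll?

{B}⁺: B→AEH adds A, E, H; AB→CFG adds C, F, G → {A, B, C, E, F, G, H}.
{A, C, E}⁺: ACE→BF adds B, F; AB→CFG adds G; B→AEH adds H → {A, B, C, E, F, G, H}.
{C, E, H}⁺: CH→AFG adds A, F, G; ACE→BF adds B → {A, B, C, E, F, G, H}.
{A, E, F, H}⁺: AFH→CG adds C, G; ACE→BF adds B → {A, B, C, E, F, G, H}.

B; ACE; CEH; AEFH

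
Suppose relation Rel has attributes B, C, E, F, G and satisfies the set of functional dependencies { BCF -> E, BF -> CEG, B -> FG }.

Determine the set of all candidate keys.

{B}

Attribute B never appears on the right-hand side of any dependency, so B must belong to every candidate key.
{B}⁺ = {B, C, E, F, G}, which is all of the schema, so {B} is the only candidate key.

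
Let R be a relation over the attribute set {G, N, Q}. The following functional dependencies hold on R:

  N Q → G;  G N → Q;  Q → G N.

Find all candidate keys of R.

(Q), (G, N)

{Q}⁺: Q→GN adds G, N → {G, N, Q}.
{G, N}⁺: GN→Q adds Q → {G, N, Q}. Minimal: {N}⁺ = {N}; {G}⁺ = {G} — none reach the full schema.
Any other superkey contains one of these as a subset, so there are no further candidate keys.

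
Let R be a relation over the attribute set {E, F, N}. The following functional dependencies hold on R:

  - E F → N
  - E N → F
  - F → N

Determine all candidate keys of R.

EF, EN

{E, F}⁺: EF→N adds N → {E, F, N}.
{E, N}⁺: EN→F adds F → {E, F, N}.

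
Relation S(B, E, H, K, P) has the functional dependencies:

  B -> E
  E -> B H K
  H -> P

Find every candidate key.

{B}⁺: B→E adds E; E→BHK adds H, K; H→P adds P → {B, E, H, K, P}.
{E}⁺: E→BHK adds B, H, K; H→P adds P → {B, E, H, K, P}.
Any other superkey contains one of these as a subset, so there are no further candidate keys.

{B}; {E}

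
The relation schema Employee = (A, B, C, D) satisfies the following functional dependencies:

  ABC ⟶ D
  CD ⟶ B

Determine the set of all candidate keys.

Attributes A, C never appear on any right-hand side, so every candidate key must contain {A, C}.
{A, C}⁺ = {A, C}, which is not all of the schema, so we must add further attributes.
{A, B, C}⁺: ABC→D adds D → {A, B, C, D}. Minimal: {B, C}⁺ = {B, C}; {A, C}⁺ = {A, C}; {A, B}⁺ = {A, B} — none reach the full schema.
{A, C, D}⁺: CD→B adds B → {A, B, C, D}. Minimal: {C, D}⁺ = {B, C, D}; {A, D}⁺ = {A, D}; {A, C}⁺ = {A, C} — none reach the full schema.
Any other superkey contains one of these as a subset, so there are no further candidate keys.

{A, B, C}, {A, C, D}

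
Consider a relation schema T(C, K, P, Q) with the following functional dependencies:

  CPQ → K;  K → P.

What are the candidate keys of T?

Attributes C, Q never appear on any right-hand side, so every candidate key must contain {C, Q}.
{C, Q}⁺ = {C, Q}, which is not all of the schema, so we must add further attributes.
{C, K, Q}⁺: K→P adds P → {C, K, P, Q}.
{C, P, Q}⁺: CPQ→K adds K → {C, K, P, Q}.
Any other superkey contains one of these as a subset, so there are no further candidate keys.

{C, K, Q}, {C, P, Q}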